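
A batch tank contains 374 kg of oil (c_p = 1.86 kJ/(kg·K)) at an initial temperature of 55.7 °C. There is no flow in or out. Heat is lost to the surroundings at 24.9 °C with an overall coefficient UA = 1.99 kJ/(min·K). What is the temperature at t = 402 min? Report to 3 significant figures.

Lumped-capacitance energy balance: M c_p dT/dt = UA(T_amb − T).
dT/dt = (T_ss − T)/τ with T_ss = T_amb = 24.900 °C, τ = M c_p/UA = 374·1.86/1.99 = 349.57 min.
Integrating: T(t) = T_ss + (T₀ − T_ss) e^(−t/τ).
T(402) = 24.900 + (30.800)·0.31664 = 34.652 °C.

34.7 °C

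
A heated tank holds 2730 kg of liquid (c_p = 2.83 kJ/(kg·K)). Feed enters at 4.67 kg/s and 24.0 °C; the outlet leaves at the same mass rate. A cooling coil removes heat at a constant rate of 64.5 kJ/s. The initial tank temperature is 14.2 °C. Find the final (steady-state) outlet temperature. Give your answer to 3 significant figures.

First-law balance (no shaft work): M c_p dT/dt = ṁ c_p (T_in − T) − 64.5.
At steady state dT/dt = 0 ⇒ T_ss = T_in − Q̇/(ṁ c_p) = 24.0 − 64.5/(4.67·2.83) = 19.120 °C.

19.1 °C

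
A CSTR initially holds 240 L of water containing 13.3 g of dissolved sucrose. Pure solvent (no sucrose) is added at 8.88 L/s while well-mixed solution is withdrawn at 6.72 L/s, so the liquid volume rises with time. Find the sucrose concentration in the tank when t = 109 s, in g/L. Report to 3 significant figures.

0.00334 g/L

Let m(t) be the amount of sucrose. Volume: V(t) = V₀ + (Q_in − Q_out) t = 240 + 2.1600 t; V(109) = 475.44 L.
Solute balance: dm/dt = 0 − Q_out C = −Q_out m/V(t).
dm/m = −Q_out dt/(V₀ + 2.1600 t); integrating gives ln(m/m₀) = −(Q_out/(Q_in−Q_out)) ln(V/V₀).
m = m₀ (V₀/V)^(Q_out/(Q_in−Q_out)) = 13.3 × (240/475.44)^(3.1111) = 1.5857 g.
C = m/V = 1.5857/475.44 = 0.0033351 g/L.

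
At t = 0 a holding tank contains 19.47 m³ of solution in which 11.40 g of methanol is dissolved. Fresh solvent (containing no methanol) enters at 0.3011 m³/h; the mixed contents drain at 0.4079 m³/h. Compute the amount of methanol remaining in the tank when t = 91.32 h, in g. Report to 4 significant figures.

Let m(t) be the amount of methanol. Volume: V(t) = V₀ + (Q_in − Q_out) t = 19.47 − 0.106800 t; V(91.32) = 9.71702 m³.
No methanol enters, so dm/dt = −Q_out · (m/V).
dm/m = −Q_out dt/(V₀ − 0.106800 t); integrating gives ln(m/m₀) = −(Q_out/(Q_in−Q_out)) ln(V/V₀).
m = m₀ (V₀/V)^(Q_out/(Q_in−Q_out)) = 11.40 × (19.47/9.71702)^(-3.81929) = 0.801897 g.

0.8019 g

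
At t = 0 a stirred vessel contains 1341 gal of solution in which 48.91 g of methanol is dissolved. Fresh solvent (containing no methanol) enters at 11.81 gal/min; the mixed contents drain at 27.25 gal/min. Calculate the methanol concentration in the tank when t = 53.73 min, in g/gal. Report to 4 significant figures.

Total volume: dV/dt = Q_in − Q_out = -15.4400 gal/min, so V(t) = 1341 − 15.4400 t and V(53.73) = 511.409 gal.
Species balance (pure solvent in): dm/dt = −Q_out · m/V(t).
dm/m = −Q_out dt/(V₀ − 15.4400 t); integrating gives ln(m/m₀) = −(Q_out/(Q_in−Q_out)) ln(V/V₀).
m = m₀ (V₀/V)^(Q_out/(Q_in−Q_out)) = 48.91 × (1341/511.409)^(-1.76490) = 8.92288 g.
C = m/V = 8.92288/511.409 = 0.0174476 g/gal.

0.01745 g/gal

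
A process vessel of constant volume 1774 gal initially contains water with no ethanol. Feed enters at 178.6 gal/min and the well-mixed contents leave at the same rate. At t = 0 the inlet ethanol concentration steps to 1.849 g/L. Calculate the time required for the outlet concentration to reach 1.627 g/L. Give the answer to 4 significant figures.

21.05 min

Species balance on the tank: V dC/dt = Q(C_in − C), so τ = V/Q = 9.93281 min.
C(t) = C_in + (C₀ − C_in) e^(−t/τ). Set C = 1.627 and solve for t:
e^(−t/τ) = (C − C_in)/(C₀ − C_in) = (1.627 − 1.849)/(0 − 1.849) = 0.120065
t = −τ ln(…) = 9.93281 × 2.11972 = 21.0548 min.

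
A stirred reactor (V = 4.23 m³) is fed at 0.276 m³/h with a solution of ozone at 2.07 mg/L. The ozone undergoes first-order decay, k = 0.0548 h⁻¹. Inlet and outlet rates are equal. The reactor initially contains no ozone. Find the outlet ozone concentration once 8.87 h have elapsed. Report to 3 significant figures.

Accumulation = in − out − consumed: V dC/dt = Q C_in − Q C − k V C.
This is linear with rate a = Q/V + k = 0.12005 h⁻¹.
C_ss = Q C_in/(Q + kV) = 1.1251 mg/L; C(t) = C_ss + (C₀ − C_ss) e^(−a t).
C(8.87) = 1.1251 + (-1.1251)·e^(−0.12005·8.87) = 1.1251 + (-1.1251)·0.34479 = 0.73717 mg/L.

0.737 mg/L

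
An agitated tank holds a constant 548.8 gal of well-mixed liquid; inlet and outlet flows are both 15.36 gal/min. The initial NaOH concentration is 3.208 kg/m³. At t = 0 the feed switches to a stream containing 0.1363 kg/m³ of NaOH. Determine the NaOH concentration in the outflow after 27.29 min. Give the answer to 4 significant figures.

1.567 kg/m³

Mass balance on the solute (V constant): V dC/dt = Q(C_in − C).
Rewrite as dC/dt + C/τ = C_in/τ, τ = V/Q = 35.7292 min.
This is linear first-order; C(t) = C_in + (C₀ − C_in) e^(−t/τ).
C(27.29) = 0.1363 + (3.208 − 0.1363)·e^(−27.29/35.7292) = 0.1363 + (3.07170)·0.465892 = 1.56738 kg/m³.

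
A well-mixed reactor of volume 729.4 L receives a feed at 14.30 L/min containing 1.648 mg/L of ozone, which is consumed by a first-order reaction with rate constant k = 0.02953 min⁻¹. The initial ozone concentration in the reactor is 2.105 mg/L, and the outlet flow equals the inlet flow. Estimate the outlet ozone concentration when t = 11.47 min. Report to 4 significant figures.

1.481 mg/L

V dC/dt = Q(C_in − C) − k V C.
dC/dt = (Q/V) C_in − (Q/V + k) C; effective rate a = Q/V + k = 0.0196052 + 0.02953 = 0.0491352 min⁻¹.
C_ss = Q C_in/(Q + kV) = 0.657560 mg/L; C(t) = C_ss + (C₀ − C_ss) e^(−a t).
C(11.47) = 0.657560 + (1.44744)·e^(−0.0491352·11.47) = 0.657560 + (1.44744)·0.569168 = 1.48140 mg/L.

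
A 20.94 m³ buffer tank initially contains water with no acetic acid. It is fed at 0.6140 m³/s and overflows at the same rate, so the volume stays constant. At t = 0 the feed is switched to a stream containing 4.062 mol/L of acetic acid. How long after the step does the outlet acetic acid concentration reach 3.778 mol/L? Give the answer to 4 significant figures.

90.73 s

Species balance: V dC/dt = Q(C_in − C) ⇒ τ = V/Q = 34.1042 s.
C(t) = C_in + (C₀ − C_in) e^(−t/τ). Set C = 3.778 and solve for t:
e^(−t/τ) = (C − C_in)/(C₀ − C_in) = (3.778 − 4.062)/(0 − 4.062) = 0.0699163
t = −τ ln(…) = 34.1042 × 2.66046 = 90.7328 s.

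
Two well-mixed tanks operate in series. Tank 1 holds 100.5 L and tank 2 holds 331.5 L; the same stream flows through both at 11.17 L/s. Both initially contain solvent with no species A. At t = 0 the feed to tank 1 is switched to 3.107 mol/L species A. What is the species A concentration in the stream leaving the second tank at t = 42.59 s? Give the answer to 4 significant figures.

Time constants: τᵢ = Vᵢ/Q for each well-mixed tank.
τ₁ = 100.5/11.17 = 8.99731 s; τ₂ = 331.5/11.17 = 29.6777 s.
Tank 1: C₁ = C_in(1 − e^(−t/τ₁)). Tank 2 (τ₁ ≠ τ₂): C₂ = C_in[1 − (τ₁ e^(−t/τ₁) − τ₂ e^(−t/τ₂))/(τ₁ − τ₂)].
At t = 42.59: e^(−t/τ₁) = 0.00879445, e^(−t/τ₂) = 0.238095.
C₂ = 3.107·[1 − (8.99731·0.00879445 − 29.6777·0.238095)/(-20.6804)] = 3.107·0.662144 = 2.05728 mol/L.

2.057 mol/L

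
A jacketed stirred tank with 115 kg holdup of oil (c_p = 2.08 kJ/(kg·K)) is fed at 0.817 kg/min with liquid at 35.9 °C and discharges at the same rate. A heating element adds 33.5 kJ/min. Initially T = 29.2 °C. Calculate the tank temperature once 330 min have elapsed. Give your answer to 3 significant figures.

53.1 °C

M c_p dT/dt = ṁ c_p (T_in − T) + Q̇.
Rearrange: dT/dt = (T_ss − T)/τ with τ = M/ṁ = 140.76 min and T_ss = T_in + Q̇/(ṁ c_p) = 55.613 °C.
T approaches T_ss exponentially: T(t) = T_ss + (T₀ − T_ss) e^(−t/τ).
T(330) = 55.613 + (-26.413)·e^(−330/140.76) = 55.613 + (-26.413)·0.095901 = 53.080 °C.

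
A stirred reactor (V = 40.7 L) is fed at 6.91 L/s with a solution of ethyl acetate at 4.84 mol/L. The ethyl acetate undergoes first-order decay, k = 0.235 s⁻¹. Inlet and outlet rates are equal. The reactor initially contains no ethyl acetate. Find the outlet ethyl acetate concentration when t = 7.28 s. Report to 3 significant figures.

1.92 mol/L

Species balance: V dC/dt = Q C_in − Q C − k V C.
dC/dt = (Q/V) C_in − (Q/V + k) C; effective rate a = Q/V + k = 0.16978 + 0.235 = 0.40478 s⁻¹.
C_ss = Q C_in/(Q + kV) = 2.0301 mol/L; C(t) = C_ss + (C₀ − C_ss) e^(−a t).
C(7.28) = 2.0301 + (-2.0301)·e^(−0.40478·7.28) = 2.0301 + (-2.0301)·0.052508 = 1.9235 mol/L.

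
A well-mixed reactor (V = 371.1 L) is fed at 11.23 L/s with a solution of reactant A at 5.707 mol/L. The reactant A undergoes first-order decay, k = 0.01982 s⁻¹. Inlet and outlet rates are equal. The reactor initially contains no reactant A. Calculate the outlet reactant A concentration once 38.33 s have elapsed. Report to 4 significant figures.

2.943 mol/L

Species balance: V dC/dt = Q C_in − Q C − k V C.
dC/dt = (Q/V) C_in − (Q/V + k) C; effective rate a = Q/V + k = 0.0302614 + 0.01982 = 0.0500814 s⁻¹.
C_ss = Q C_in/(Q + kV) = 3.44842 mol/L; C(t) = C_ss + (C₀ − C_ss) e^(−a t).
C(38.33) = 3.44842 + (-3.44842)·e^(−0.0500814·38.33) = 3.44842 + (-3.44842)·0.146663 = 2.94267 mol/L.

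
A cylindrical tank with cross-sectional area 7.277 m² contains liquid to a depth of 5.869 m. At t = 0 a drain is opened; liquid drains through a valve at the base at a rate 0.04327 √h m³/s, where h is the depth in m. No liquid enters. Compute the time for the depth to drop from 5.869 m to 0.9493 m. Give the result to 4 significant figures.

Mass balance (ρ constant): A dh/dt = −0.04327 √h.
This is separable: 2 d(√h)/dt = −0.04327/A, so √h = √h₀ − (0.04327/(2A)) t.
t = 2A(√h₀ − √h)/0.04327 = 2·7.277·(√5.869 − √0.9493)/0.04327
  = 14.5540 × (2.42260 − 0.974320) / 0.04327 = 487.134 s.

487.1 s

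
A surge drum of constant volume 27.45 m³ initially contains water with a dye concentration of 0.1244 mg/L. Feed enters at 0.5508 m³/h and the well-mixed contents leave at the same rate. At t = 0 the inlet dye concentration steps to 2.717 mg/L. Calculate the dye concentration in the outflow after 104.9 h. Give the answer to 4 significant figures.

2.401 mg/L

Unsteady species balance (constant V, well mixed): V dC/dt = Q(C_in − C).
Rewrite as dC/dt + C/τ = C_in/τ, τ = V/Q = 49.8366 h.
C approaches C_in exponentially: C(t) = C_in + (C₀ − C_in) e^(−t/τ).
C(104.9) = 2.717 + (0.1244 − 2.717)·e^(−104.9/49.8366) = 2.717 + (-2.59260)·0.121860 = 2.40106 mg/L.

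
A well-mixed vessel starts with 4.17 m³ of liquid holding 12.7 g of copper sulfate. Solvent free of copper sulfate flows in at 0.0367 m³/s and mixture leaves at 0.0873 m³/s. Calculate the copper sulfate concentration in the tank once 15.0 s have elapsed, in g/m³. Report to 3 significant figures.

2.63 g/m³

Total volume: dV/dt = Q_in − Q_out = -0.050600 m³/s, so V(t) = 4.17 − 0.050600 t and V(15.0) = 3.4110 m³.
Species balance (pure solvent in): dm/dt = −Q_out · m/V(t).
Separate: dm/m = −Q_out dt/V(t) ⇒ ln(m/m₀) = −(Q_out/(Q_in−Q_out)) ln(V/V₀).
m = m₀ (V₀/V)^(Q_out/(Q_in−Q_out)) = 12.7 × (4.17/3.4110)^(-1.7253) = 8.9797 g.
C = m/V = 8.9797/3.4110 = 2.6326 g/m³.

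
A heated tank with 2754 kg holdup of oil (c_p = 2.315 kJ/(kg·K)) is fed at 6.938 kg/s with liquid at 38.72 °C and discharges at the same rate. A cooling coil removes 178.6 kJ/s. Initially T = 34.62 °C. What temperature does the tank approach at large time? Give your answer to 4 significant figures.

Heat balance on the well-mixed liquid: M c_p dT/dt = ṁ c_p (T_in − T) − 178.6.
At steady state dT/dt = 0 ⇒ T_ss = T_in − Q̇/(ṁ c_p) = 38.72 − 178.6/(6.938·2.315) = 27.6002 °C.

27.60 °C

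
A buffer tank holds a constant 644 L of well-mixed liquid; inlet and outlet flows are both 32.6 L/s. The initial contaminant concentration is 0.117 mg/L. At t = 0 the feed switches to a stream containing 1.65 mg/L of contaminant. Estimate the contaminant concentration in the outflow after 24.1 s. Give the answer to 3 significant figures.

1.20 mg/L

Unsteady species balance (constant V, well mixed): V dC/dt = Q(C_in − C).
Rewrite as dC/dt + C/τ = C_in/τ, τ = V/Q = 19.755 s.
C approaches C_in exponentially: C(t) = C_in + (C₀ − C_in) e^(−t/τ).
C(24.1) = 1.65 + (0.117 − 1.65)·e^(−24.1/19.755) = 1.65 + (-1.5330)·0.29524 = 1.1974 mg/L.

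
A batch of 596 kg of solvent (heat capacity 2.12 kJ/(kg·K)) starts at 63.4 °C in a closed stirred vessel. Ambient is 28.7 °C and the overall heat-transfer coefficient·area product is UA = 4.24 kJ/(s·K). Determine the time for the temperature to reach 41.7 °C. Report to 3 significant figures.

293 s

M c_p dT/dt = −UA(T − T_amb).
τ = M c_p/UA = 298.00 s; T_ss = T_amb = 28.700 °C.
T(t) = T_ss + (T₀ − T_ss)e^(−t/τ); set T = 41.7:
t = −τ ln[(T − T_ss)/(T₀ − T_ss)] = −298.00 · ln(0.37464) = 292.57 s.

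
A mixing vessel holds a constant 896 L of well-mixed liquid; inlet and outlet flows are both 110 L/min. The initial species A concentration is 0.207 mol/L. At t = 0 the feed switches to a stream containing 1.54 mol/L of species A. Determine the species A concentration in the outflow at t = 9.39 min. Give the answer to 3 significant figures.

Species balance on the tank: V dC/dt = Q(C_in − C).
Rewrite as dC/dt + C/τ = C_in/τ, τ = V/Q = 8.1455 min.
Integrating: C(t) = C_in + (C₀ − C_in) e^(−t/τ).
C(9.39) = 1.54 + (0.207 − 1.54)·e^(−9.39/8.1455) = 1.54 + (-1.3330)·0.31575 = 1.1191 mol/L.

1.12 mol/L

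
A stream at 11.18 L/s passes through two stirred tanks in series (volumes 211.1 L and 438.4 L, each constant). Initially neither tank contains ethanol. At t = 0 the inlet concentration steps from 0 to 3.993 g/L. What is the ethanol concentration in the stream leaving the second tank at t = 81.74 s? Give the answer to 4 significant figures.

3.084 g/L

Time constants: τᵢ = Vᵢ/Q for each well-mixed tank.
τ₁ = 211.1/11.18 = 18.8819 s; τ₂ = 438.4/11.18 = 39.2129 s.
Solving the cascade with C₁(0)=C₂(0)=0 gives C₂(t) = C_in[1 − (τ₁ e^(−t/τ₁) − τ₂ e^(−t/τ₂))/(τ₁ − τ₂)].
At t = 81.74: e^(−t/τ₁) = 0.0131806, e^(−t/τ₂) = 0.124367.
C₂ = 3.993·[1 − (18.8819·0.0131806 − 39.2129·0.124367)/(-20.3309)] = 3.993·0.772371 = 3.08408 g/L.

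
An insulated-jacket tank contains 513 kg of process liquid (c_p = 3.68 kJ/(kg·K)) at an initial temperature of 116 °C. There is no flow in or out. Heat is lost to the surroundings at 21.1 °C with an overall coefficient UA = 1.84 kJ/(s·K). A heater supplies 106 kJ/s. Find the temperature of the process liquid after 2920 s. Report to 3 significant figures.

80.9 °C

Unsteady energy balance on the tank contents: M c_p dT/dt = −UA(T − T_amb) + Q̇.
dT/dt = (T_ss − T)/τ with T_ss = T_amb + Q̇/UA = 21.1 + 106/1.84 = 78.709 °C, τ = M c_p/UA = 513·3.68/1.84 = 1026.0 s.
T approaches T_ss exponentially: T(t) = T_ss + (T₀ − T_ss) e^(−t/τ).
T(2920) = 78.709 + (37.291)·0.058076 = 80.874 °C.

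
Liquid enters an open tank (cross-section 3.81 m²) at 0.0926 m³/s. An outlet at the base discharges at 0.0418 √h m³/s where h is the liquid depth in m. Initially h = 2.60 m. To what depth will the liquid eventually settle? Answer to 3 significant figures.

4.91 m

Level balance: A dh/dt = 0.0926 − 0.0418 √h. Setting dh/dt = 0:
Q_in = 0.0418 √h_ss ⇒ √h_ss = 0.0926/0.0418 = 2.2153.
h_ss = 2.2153² = 4.9076 m. (Since h₀ = 2.60 m < h_ss, the level will rise toward this value.)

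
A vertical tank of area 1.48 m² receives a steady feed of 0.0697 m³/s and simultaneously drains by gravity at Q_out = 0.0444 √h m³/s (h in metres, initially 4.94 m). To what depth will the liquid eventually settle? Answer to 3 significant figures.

A dh/dt = Q_in − 0.0444 √h. Steady state requires inflow = outflow:
Q_in = 0.0444 √h_ss ⇒ √h_ss = 0.0697/0.0444 = 1.5698.
h_ss = 1.5698² = 2.4643 m. (Since h₀ = 4.94 m > h_ss, the level will fall toward this value.)

2.46 m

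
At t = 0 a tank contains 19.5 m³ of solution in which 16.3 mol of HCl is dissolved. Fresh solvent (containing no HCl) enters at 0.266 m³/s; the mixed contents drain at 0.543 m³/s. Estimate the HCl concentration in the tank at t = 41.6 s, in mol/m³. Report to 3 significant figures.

0.354 mol/m³

Total volume: dV/dt = Q_in − Q_out = -0.27700 m³/s, so V(t) = 19.5 − 0.27700 t and V(41.6) = 7.9768 m³.
Solute balance: dm/dt = 0 − Q_out C = −Q_out m/V(t).
Separate: dm/m = −Q_out dt/V(t) ⇒ ln(m/m₀) = −(Q_out/(Q_in−Q_out)) ln(V/V₀).
m = m₀ (V₀/V)^(Q_out/(Q_in−Q_out)) = 16.3 × (19.5/7.9768)^(-1.9603) = 2.8261 mol.
C = m/V = 2.8261/7.9768 = 0.35429 mol/m³.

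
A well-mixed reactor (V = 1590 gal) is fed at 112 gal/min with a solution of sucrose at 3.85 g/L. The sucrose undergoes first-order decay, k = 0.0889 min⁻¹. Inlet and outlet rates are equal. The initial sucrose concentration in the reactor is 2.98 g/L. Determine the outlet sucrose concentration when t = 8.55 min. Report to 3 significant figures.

Species balance: V dC/dt = Q C_in − Q C − k V C.
This is linear with rate a = Q/V + k = 0.15934 min⁻¹.
C_ss = Q C_in/(Q + kV) = 1.7020 g/L; C(t) = C_ss + (C₀ − C_ss) e^(−a t).
C(8.55) = 1.7020 + (1.2780)·e^(−0.15934·8.55) = 1.7020 + (1.2780)·0.25606 = 2.0292 g/L.

2.03 g/L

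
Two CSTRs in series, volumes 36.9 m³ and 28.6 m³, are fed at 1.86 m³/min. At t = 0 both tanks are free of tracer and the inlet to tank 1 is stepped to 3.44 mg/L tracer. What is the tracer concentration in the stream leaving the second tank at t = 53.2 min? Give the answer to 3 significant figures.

2.77 mg/L

Each tank obeys Vᵢ dCᵢ/dt = Q(Cᵢ₋₁ − Cᵢ), so τᵢ = Vᵢ/Q.
τ₁ = 36.9/1.86 = 19.839 min; τ₂ = 28.6/1.86 = 15.376 min.
Tank 1: C₁ = C_in(1 − e^(−t/τ₁)). Tank 2 (τ₁ ≠ τ₂): C₂ = C_in[1 − (τ₁ e^(−t/τ₁) − τ₂ e^(−t/τ₂))/(τ₁ − τ₂)].
At t = 53.2: e^(−t/τ₁) = 0.068452, e^(−t/τ₂) = 0.031434.
C₂ = 3.44·[1 − (19.839·0.068452 − 15.376·0.031434)/(4.4624)] = 3.44·0.80399 = 2.7657 mg/L.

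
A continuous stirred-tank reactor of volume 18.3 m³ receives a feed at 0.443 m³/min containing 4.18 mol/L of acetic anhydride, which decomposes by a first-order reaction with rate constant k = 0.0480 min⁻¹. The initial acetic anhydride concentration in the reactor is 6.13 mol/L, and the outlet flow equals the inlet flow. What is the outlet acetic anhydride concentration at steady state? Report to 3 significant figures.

Species balance: V dC/dt = Q C_in − Q C − k V C.
At steady state: 0 = Q C_in − (Q + kV) C_ss, so C_ss = Q C_in/(Q + kV).
C_ss = 0.443·4.18/(0.443 + 0.0480·18.3) = 1.8517/1.3214 = 1.4013 mol/L.

1.40 mol/L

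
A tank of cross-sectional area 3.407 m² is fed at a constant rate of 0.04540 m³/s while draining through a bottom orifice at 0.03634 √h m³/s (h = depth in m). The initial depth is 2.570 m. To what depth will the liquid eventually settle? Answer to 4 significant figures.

1.561 m

Level balance: A dh/dt = 0.04540 − 0.03634 √h. Setting dh/dt = 0:
Q_in = 0.03634 √h_ss ⇒ √h_ss = 0.04540/0.03634 = 1.24931.
h_ss = 1.24931² = 1.56078 m. (Since h₀ = 2.570 m > h_ss, the level will fall toward this value.)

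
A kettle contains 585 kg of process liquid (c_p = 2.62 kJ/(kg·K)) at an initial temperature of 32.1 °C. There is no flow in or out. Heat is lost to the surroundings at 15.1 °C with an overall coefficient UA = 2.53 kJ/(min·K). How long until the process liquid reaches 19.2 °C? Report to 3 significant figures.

862 min

M c_p dT/dt = −UA(T − T_amb).
τ = M c_p/UA = 605.81 min; T_ss = T_amb = 15.100 °C.
T(t) = T_ss + (T₀ − T_ss)e^(−t/τ); set T = 19.2:
t = −τ ln[(T − T_ss)/(T₀ − T_ss)] = −605.81 · ln(0.24118) = 861.60 min.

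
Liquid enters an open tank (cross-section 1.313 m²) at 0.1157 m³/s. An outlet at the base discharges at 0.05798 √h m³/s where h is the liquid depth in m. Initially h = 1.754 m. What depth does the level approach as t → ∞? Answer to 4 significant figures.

Accumulation of liquid (constant cross-section A): A dh/dt = Q_in − 0.05798 √h. At steady state dh/dt = 0:
Q_in = 0.05798 √h_ss ⇒ √h_ss = 0.1157/0.05798 = 1.99552.
h_ss = 1.99552² = 3.98208 m. (Since h₀ = 1.754 m < h_ss, the level will rise toward this value.)

3.982 m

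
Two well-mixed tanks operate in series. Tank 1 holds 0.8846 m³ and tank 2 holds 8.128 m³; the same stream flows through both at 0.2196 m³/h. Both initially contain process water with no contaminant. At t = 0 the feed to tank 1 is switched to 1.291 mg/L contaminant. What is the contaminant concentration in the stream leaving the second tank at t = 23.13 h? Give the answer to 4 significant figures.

Species balance on tank i: dCᵢ/dt = (Cᵢ₋₁ − Cᵢ)/τᵢ with τᵢ = Vᵢ/Q.
τ₁ = 0.8846/0.2196 = 4.02823 h; τ₂ = 8.128/0.2196 = 37.0128 h.
Tank 1: C₁ = C_in(1 − e^(−t/τ₁)). Tank 2 (τ₁ ≠ τ₂): C₂ = C_in[1 − (τ₁ e^(−t/τ₁) − τ₂ e^(−t/τ₂))/(τ₁ − τ₂)].
At t = 23.13: e^(−t/τ₁) = 0.00320844, e^(−t/τ₂) = 0.535304.
C₂ = 1.291·[1 − (4.02823·0.00320844 − 37.0128·0.535304)/(-32.9845)] = 1.291·0.399713 = 0.516030 mg/L.

0.5160 mg/L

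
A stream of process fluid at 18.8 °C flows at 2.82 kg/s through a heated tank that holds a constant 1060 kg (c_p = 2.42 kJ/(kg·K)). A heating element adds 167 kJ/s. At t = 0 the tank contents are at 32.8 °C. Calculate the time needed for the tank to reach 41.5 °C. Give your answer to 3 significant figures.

668 s

M c_p dT/dt = ṁ c_p (T_in − T) + Q̇.
τ = M/ṁ = 375.89 s; T_ss = T_in + Q̇/(ṁ c_p) = 43.271 °C.
T(t) = T_ss + (T₀ − T_ss) e^(−t/τ). Set T = 41.5:
e^(−t/τ) = (41.5 − 43.271)/(32.8 − 43.271) = 0.16914
t = −375.89 · ln(0.16914) = 667.97 s.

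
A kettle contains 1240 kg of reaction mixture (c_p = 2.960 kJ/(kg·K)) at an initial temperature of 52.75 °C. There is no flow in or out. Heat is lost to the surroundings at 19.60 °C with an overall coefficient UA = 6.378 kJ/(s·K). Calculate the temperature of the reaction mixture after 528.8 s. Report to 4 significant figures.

Energy balance: M c_p dT/dt = −UA(T − T_amb).
dT/dt = (T_ss − T)/τ with T_ss = T_amb = 19.6000 °C, τ = M c_p/UA = 1240·2.960/6.378 = 575.478 s.
This is linear first-order; T(t) = T_ss + (T₀ − T_ss) e^(−t/τ).
T(528.8) = 19.6000 + (33.1500)·0.398962 = 32.8256 °C.

32.83 °C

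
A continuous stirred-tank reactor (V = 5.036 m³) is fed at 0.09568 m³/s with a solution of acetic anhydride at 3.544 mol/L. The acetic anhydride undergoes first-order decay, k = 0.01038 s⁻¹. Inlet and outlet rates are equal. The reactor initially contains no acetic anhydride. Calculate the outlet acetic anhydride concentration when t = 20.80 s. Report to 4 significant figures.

Species balance: V dC/dt = Q C_in − Q C − k V C.
This is linear with rate a = Q/V + k = 0.0293792 s⁻¹.
C_ss = Q C_in/(Q + kV) = 2.29187 mol/L; C(t) = C_ss + (C₀ − C_ss) e^(−a t).
C(20.80) = 2.29187 + (-2.29187)·e^(−0.0293792·20.80) = 2.29187 + (-2.29187)·0.542760 = 1.04793 mol/L.

1.048 mol/L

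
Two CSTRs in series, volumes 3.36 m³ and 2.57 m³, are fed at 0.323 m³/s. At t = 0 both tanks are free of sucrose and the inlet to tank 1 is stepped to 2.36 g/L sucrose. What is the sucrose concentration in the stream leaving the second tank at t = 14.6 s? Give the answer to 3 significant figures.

1.12 g/L

Time constants: τᵢ = Vᵢ/Q for each well-mixed tank.
τ₁ = 3.36/0.323 = 10.402 s; τ₂ = 2.57/0.323 = 7.9567 s.
Solving the cascade with C₁(0)=C₂(0)=0 gives C₂(t) = C_in[1 − (τ₁ e^(−t/τ₁) − τ₂ e^(−t/τ₂))/(τ₁ − τ₂)].
At t = 14.6: e^(−t/τ₁) = 0.24573, e^(−t/τ₂) = 0.15962.
C₂ = 2.36·[1 − (10.402·0.24573 − 7.9567·0.15962)/(2.4458)] = 2.36·0.47414 = 1.1190 g/L.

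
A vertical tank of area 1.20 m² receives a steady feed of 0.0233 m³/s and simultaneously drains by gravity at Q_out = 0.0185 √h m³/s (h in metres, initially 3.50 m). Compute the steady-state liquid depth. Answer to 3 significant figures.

Level balance: A dh/dt = 0.0233 − 0.0185 √h. Setting dh/dt = 0:
Q_in = 0.0185 √h_ss ⇒ √h_ss = 0.0233/0.0185 = 1.2595.
h_ss = 1.2595² = 1.5862 m. (Since h₀ = 3.50 m > h_ss, the level will fall toward this value.)

1.59 m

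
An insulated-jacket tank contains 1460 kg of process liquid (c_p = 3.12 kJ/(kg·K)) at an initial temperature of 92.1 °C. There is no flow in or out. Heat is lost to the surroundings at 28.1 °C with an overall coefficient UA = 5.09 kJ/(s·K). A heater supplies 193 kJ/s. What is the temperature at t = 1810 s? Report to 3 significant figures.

69.5 °C

Lumped-capacitance energy balance: M c_p dT/dt = UA(T_amb − T) + Q̇.
dT/dt = (T_ss − T)/τ with T_ss = T_amb + Q̇/UA = 28.1 + 193/5.09 = 66.017 °C, τ = M c_p/UA = 1460·3.12/5.09 = 894.93 s.
Solution: T(t) = T_ss + (T₀ − T_ss) e^(−t/τ).
T(1810) = 66.017 + (26.083)·0.13232 = 69.469 °C.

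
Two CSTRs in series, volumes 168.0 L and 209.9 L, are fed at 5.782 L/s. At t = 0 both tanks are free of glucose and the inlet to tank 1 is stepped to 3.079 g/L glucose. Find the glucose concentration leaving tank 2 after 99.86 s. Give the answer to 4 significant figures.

2.491 g/L

Species balance on tank i: dCᵢ/dt = (Cᵢ₋₁ − Cᵢ)/τᵢ with τᵢ = Vᵢ/Q.
τ₁ = 168.0/5.782 = 29.0557 s; τ₂ = 209.9/5.782 = 36.3023 s.
Tank 1: C₁ = C_in(1 − e^(−t/τ₁)). Tank 2 (τ₁ ≠ τ₂): C₂ = C_in[1 − (τ₁ e^(−t/τ₁) − τ₂ e^(−t/τ₂))/(τ₁ − τ₂)].
At t = 99.86: e^(−t/τ₁) = 0.0321659, e^(−t/τ₂) = 0.0638775.
C₂ = 3.079·[1 − (29.0557·0.0321659 − 36.3023·0.0638775)/(-7.24663)] = 3.079·0.808974 = 2.49083 g/L.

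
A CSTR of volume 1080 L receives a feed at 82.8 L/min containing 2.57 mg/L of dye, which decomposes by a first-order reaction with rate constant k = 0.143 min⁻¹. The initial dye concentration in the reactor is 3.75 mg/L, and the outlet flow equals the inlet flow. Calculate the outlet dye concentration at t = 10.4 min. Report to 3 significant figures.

1.19 mg/L

V dC/dt = Q(C_in − C) − k V C.
This is linear with rate a = Q/V + k = 0.21967 min⁻¹.
C_ss = Q C_in/(Q + kV) = 0.89697 mg/L; C(t) = C_ss + (C₀ − C_ss) e^(−a t).
C(10.4) = 0.89697 + (2.8530)·e^(−0.21967·10.4) = 0.89697 + (2.8530)·0.10182 = 1.1875 mg/L.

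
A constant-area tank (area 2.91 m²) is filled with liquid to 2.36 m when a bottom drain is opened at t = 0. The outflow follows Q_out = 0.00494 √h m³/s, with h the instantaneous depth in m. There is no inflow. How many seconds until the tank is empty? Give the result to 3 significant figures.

1810 s

With no inflow, A dh/dt = −0.00494 √h.
This is separable: 2 d(√h)/dt = −0.00494/A, so √h = √h₀ − (0.00494/(2A)) t.
Tank is empty when √h = 0: t_empty = 2A√h₀/0.00494.
t_empty = 2·2.91·√2.36/0.00494 = 5.8200·1.5362/0.00494 = 1809.9 s.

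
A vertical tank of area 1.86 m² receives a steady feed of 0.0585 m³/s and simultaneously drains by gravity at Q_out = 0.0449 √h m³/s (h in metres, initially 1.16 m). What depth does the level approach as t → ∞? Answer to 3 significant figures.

Level balance: A dh/dt = 0.0585 − 0.0449 √h. Setting dh/dt = 0:
Q_in = 0.0449 √h_ss ⇒ √h_ss = 0.0585/0.0449 = 1.3029.
h_ss = 1.3029² = 1.6975 m. (Since h₀ = 1.16 m < h_ss, the level will rise toward this value.)

1.70 m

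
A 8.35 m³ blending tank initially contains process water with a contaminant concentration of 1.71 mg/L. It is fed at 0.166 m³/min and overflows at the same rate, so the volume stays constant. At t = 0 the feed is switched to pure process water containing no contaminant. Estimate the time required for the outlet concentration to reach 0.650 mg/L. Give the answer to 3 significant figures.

48.7 min

Mass balance on the solute (V constant): V dC/dt = Q(C_in − C), so τ = V/Q = 50.301 min.
C(t) = C_in + (C₀ − C_in) e^(−t/τ). Set C = 0.650 and solve for t:
e^(−t/τ) = (C − C_in)/(C₀ − C_in) = (0.650 − 0)/(1.71 − 0) = 0.38012
t = −τ ln(…) = 50.301 × 0.96728 = 48.655 min.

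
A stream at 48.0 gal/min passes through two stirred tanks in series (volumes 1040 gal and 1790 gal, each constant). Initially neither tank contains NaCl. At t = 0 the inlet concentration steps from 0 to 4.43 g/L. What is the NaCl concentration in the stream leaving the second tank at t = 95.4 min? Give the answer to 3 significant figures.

Each tank obeys Vᵢ dCᵢ/dt = Q(Cᵢ₋₁ − Cᵢ), so τᵢ = Vᵢ/Q.
τ₁ = 1040/48.0 = 21.667 min; τ₂ = 1790/48.0 = 37.292 min.
Tank 1: C₁ = C_in(1 − e^(−t/τ₁)). Tank 2 (τ₁ ≠ τ₂): C₂ = C_in[1 − (τ₁ e^(−t/τ₁) − τ₂ e^(−t/τ₂))/(τ₁ − τ₂)].
At t = 95.4: e^(−t/τ₁) = 0.012240, e^(−t/τ₂) = 0.077443.
C₂ = 4.43·[1 − (21.667·0.012240 − 37.292·0.077443)/(-15.625)] = 4.43·0.83214 = 3.6864 g/L.

3.69 g/L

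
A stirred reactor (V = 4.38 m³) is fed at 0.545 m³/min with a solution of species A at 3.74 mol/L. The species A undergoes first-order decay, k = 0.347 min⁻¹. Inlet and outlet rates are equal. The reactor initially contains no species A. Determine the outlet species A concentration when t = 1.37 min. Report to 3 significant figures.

0.470 mol/L

Species balance: V dC/dt = Q C_in − Q C − k V C.
dC/dt = (Q/V) C_in − (Q/V + k) C; effective rate a = Q/V + k = 0.12443 + 0.347 = 0.47143 min⁻¹.
C_ss = Q C_in/(Q + kV) = 0.98714 mol/L; C(t) = C_ss + (C₀ − C_ss) e^(−a t).
C(1.37) = 0.98714 + (-0.98714)·e^(−0.47143·1.37) = 0.98714 + (-0.98714)·0.52421 = 0.46967 mol/L.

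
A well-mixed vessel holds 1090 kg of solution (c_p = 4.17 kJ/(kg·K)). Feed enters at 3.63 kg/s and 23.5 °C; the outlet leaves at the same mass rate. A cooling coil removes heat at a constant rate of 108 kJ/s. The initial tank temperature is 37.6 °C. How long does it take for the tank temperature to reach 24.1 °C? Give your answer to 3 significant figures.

303 s

M c_p dT/dt = ṁ c_p (T_in − T) − Q̇.
τ = M/ṁ = 300.28 s; T_ss = T_in − Q̇/(ṁ c_p) = 16.365 °C.
T(t) = T_ss + (T₀ − T_ss) e^(−t/τ). Set T = 24.1:
e^(−t/τ) = (24.1 − 16.365)/(37.6 − 16.365) = 0.36425
t = −300.28 · ln(0.36425) = 303.25 s.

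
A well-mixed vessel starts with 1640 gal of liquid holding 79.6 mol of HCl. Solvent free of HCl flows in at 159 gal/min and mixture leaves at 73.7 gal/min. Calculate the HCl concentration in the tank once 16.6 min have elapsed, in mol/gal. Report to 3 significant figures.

0.0152 mol/gal

Total volume: dV/dt = Q_in − Q_out = 85.300 gal/min, so V(t) = 1640 + 85.300 t and V(16.6) = 3056.0 gal.
No HCl enters, so dm/dt = −Q_out · (m/V).
Separate: dm/m = −Q_out dt/V(t) ⇒ ln(m/m₀) = −(Q_out/(Q_in−Q_out)) ln(V/V₀).
m = m₀ (V₀/V)^(Q_out/(Q_in−Q_out)) = 79.6 × (1640/3056.0)^(0.86401) = 46.491 mol.
C = m/V = 46.491/3056.0 = 0.015213 mol/gal.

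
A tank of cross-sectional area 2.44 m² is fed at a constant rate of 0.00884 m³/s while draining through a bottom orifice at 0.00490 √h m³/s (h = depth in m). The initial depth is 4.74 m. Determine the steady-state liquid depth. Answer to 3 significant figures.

Level balance: A dh/dt = 0.00884 − 0.00490 √h. Setting dh/dt = 0:
Q_in = 0.00490 √h_ss ⇒ √h_ss = 0.00884/0.00490 = 1.8041.
h_ss = 1.8041² = 3.2547 m. (Since h₀ = 4.74 m > h_ss, the level will fall toward this value.)

3.25 m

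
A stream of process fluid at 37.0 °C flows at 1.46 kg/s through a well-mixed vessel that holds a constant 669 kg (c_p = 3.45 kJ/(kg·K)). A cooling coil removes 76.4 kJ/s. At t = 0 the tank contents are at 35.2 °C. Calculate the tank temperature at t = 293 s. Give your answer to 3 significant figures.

M c_p dT/dt = ṁ c_p (T_in − T) − Q̇.
τ = M/ṁ = 458.22 s; T_ss = T_in − Q̇/(ṁ c_p) = 37.0 − 76.4/(1.46·3.45) = 21.832 °C.
This is linear first-order; T(t) = T_ss + (T₀ − T_ss) e^(−t/τ).
T(293) = 21.832 + (13.368)·e^(−293/458.22) = 21.832 + (13.368)·0.52759 = 28.885 °C.

28.9 °C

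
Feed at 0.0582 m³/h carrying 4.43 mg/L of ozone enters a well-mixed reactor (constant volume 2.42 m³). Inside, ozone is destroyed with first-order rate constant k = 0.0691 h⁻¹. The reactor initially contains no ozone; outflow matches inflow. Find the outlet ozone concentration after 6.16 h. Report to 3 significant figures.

0.499 mg/L

Accumulation = in − out − consumed: V dC/dt = Q C_in − Q C − k V C.
This is linear with rate a = Q/V + k = 0.093150 h⁻¹.
C_ss = Q C_in/(Q + kV) = 1.1437 mg/L; C(t) = C_ss + (C₀ − C_ss) e^(−a t).
C(6.16) = 1.1437 + (-1.1437)·e^(−0.093150·6.16) = 1.1437 + (-1.1437)·0.56338 = 0.49938 mg/L.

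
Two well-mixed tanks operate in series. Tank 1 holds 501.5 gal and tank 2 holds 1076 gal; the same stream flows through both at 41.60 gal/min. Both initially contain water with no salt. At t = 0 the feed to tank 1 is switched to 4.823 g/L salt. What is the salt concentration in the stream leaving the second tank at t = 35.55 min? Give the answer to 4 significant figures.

2.758 g/L

Each tank obeys Vᵢ dCᵢ/dt = Q(Cᵢ₋₁ − Cᵢ), so τᵢ = Vᵢ/Q.
τ₁ = 501.5/41.60 = 12.0553 min; τ₂ = 1076/41.60 = 25.8654 min.
Tank 1: C₁ = C_in(1 − e^(−t/τ₁)). Tank 2 (τ₁ ≠ τ₂): C₂ = C_in[1 − (τ₁ e^(−t/τ₁) − τ₂ e^(−t/τ₂))/(τ₁ − τ₂)].
At t = 35.55: e^(−t/τ₁) = 0.0523966, e^(−t/τ₂) = 0.252985.
C₂ = 4.823·[1 − (12.0553·0.0523966 − 25.8654·0.252985)/(-13.8101)] = 4.823·0.571914 = 2.75834 g/L.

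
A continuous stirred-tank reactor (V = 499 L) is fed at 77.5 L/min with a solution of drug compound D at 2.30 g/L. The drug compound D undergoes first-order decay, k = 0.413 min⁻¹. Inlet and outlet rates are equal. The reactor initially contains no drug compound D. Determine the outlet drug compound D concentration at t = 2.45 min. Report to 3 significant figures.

0.472 g/L

Species balance: V dC/dt = Q C_in − Q C − k V C.
This is linear with rate a = Q/V + k = 0.56831 min⁻¹.
C_ss = Q C_in/(Q + kV) = 0.62855 g/L; C(t) = C_ss + (C₀ − C_ss) e^(−a t).
C(2.45) = 0.62855 + (-0.62855)·e^(−0.56831·2.45) = 0.62855 + (-0.62855)·0.24849 = 0.47237 g/L.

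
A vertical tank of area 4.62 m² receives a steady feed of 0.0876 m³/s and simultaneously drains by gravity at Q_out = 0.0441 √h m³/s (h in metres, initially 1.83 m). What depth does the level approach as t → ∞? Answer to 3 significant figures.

Level balance: A dh/dt = 0.0876 − 0.0441 √h. Setting dh/dt = 0:
Q_in = 0.0441 √h_ss ⇒ √h_ss = 0.0876/0.0441 = 1.9864.
h_ss = 1.9864² = 3.9458 m. (Since h₀ = 1.83 m < h_ss, the level will rise toward this value.)

3.95 m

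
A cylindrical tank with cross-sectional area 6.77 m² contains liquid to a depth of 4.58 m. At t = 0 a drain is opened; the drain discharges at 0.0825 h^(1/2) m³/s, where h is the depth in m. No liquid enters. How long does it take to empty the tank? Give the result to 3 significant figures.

351 s

Unsteady balance on liquid volume: A dh/dt = −0.0825 √h.
∫ h^(−1/2) dh = −(0.0825/A) ∫ dt, giving 2√h = 2√h₀ − (0.0825/A) t.
Set h = 0: 2√h₀ = (0.0825/A) t_empty ⇒ t_empty = 2A√h₀/0.0825.
t_empty = 2·6.77·√4.58/0.0825 = 13.540·2.1401/0.0825 = 351.23 s.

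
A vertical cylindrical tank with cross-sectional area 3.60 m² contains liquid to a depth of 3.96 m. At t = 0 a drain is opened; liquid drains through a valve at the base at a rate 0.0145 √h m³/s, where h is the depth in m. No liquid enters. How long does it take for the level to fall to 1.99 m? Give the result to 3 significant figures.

288 s

With no inflow, A dh/dt = −0.0145 √h.
This is separable: 2 d(√h)/dt = −0.0145/A, so √h = √h₀ − (0.0145/(2A)) t.
t = 2A(√h₀ − √h)/0.0145 = 2·3.60·(√3.96 − √1.99)/0.0145
  = 7.2000 × (1.9900 − 1.4107) / 0.0145 = 287.65 s.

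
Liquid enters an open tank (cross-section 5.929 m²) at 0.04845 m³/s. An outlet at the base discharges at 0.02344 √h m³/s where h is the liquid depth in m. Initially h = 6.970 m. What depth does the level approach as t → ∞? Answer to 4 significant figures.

4.272 m

Level balance: A dh/dt = 0.04845 − 0.02344 √h. Setting dh/dt = 0:
Q_in = 0.02344 √h_ss ⇒ √h_ss = 0.04845/0.02344 = 2.06698.
h_ss = 2.06698² = 4.27240 m. (Since h₀ = 6.970 m > h_ss, the level will fall toward this value.)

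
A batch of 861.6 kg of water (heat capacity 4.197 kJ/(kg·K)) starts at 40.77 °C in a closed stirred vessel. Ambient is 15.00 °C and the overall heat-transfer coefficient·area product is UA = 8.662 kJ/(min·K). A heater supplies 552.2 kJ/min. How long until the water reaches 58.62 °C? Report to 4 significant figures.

265.0 min

M c_p dT/dt = −UA(T − T_amb) + Q̇.
τ = M c_p/UA = 417.471 min; T_ss = T_amb + Q̇/UA = 15.00 + 552.2/8.662 = 78.7497 °C.
T(t) = T_ss + (T₀ − T_ss)e^(−t/τ); set T = 58.62:
t = −τ ln[(T − T_ss)/(T₀ − T_ss)] = −417.471 · ln(0.530012) = 265.034 min.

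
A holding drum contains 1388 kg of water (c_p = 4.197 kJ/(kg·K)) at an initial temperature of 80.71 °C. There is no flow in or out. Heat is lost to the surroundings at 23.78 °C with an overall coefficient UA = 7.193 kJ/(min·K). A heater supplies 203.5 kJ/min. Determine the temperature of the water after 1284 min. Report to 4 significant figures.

Lumped-capacitance energy balance: M c_p dT/dt = UA(T_amb − T) + Q̇.
dT/dt = (T_ss − T)/τ with T_ss = T_amb + Q̇/UA = 23.78 + 203.5/7.193 = 52.0714 °C, τ = M c_p/UA = 1388·4.197/7.193 = 809.876 min.
This is linear first-order; T(t) = T_ss + (T₀ − T_ss) e^(−t/τ).
T(1284) = 52.0714 + (28.6386)·0.204860 = 57.9383 °C.

57.94 °C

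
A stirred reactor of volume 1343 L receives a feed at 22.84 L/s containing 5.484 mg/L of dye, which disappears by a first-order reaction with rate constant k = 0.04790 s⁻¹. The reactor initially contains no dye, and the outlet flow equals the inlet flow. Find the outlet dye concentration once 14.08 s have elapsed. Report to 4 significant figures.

V dC/dt = Q(C_in − C) − k V C.
This is linear with rate a = Q/V + k = 0.0649067 s⁻¹.
C_ss = Q C_in/(Q + kV) = 1.43690 mg/L; C(t) = C_ss + (C₀ − C_ss) e^(−a t).
C(14.08) = 1.43690 + (-1.43690)·e^(−0.0649067·14.08) = 1.43690 + (-1.43690)·0.400963 = 0.860759 mg/L.

0.8608 mg/L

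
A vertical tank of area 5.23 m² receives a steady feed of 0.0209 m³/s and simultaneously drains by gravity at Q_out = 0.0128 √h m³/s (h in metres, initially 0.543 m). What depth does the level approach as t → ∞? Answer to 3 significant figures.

2.67 m

Mass balance (ρ constant): A dh/dt = Q_in − 0.0128 √h. At steady state dh/dt = 0:
Q_in = 0.0128 √h_ss ⇒ √h_ss = 0.0209/0.0128 = 1.6328.
h_ss = 1.6328² = 2.6661 m. (Since h₀ = 0.543 m < h_ss, the level will rise toward this value.)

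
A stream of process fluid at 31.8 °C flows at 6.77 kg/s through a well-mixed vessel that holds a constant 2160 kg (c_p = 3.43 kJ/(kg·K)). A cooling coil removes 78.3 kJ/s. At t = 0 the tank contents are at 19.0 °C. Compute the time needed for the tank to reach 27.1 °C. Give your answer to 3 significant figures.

625 s

M c_p dT/dt = ṁ c_p (T_in − T) − Q̇.
τ = M/ṁ = 319.05 s; T_ss = T_in − Q̇/(ṁ c_p) = 28.428 °C.
T(t) = T_ss + (T₀ − T_ss) e^(−t/τ). Set T = 27.1:
e^(−t/τ) = (27.1 − 28.428)/(19.0 − 28.428) = 0.14086
t = −319.05 · ln(0.14086) = 625.34 s.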